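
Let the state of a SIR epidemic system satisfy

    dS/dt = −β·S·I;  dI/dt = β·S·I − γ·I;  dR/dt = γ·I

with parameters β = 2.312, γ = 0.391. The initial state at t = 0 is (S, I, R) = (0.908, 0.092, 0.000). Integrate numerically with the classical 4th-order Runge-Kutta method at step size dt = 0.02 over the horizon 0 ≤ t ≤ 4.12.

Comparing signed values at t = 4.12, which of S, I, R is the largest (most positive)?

largest component: R

t=0.000: state=(0.908, 0.092, 0.000)
step 1 (dt=0.02): k1=(-0.193, 0.157, 0.036), k2=(-0.196, 0.159, 0.037), k3=(-0.196, 0.159, 0.037), k4=(-0.199, 0.162, 0.037); state += dt/6·(k1+2k2+2k3+k4)
t=0.020: state=(0.904, 0.095, 0.001)
t=0.040: state=(0.900, 0.098, 0.001)
t=0.060: state=(0.896, 0.102, 0.002)
continuing one RK4 step at a time; state shown every 10 steps (Δt=0.2):
t=0.200: state=(0.863, 0.128, 0.009)
t=0.400: state=(0.805, 0.174, 0.020)
t=0.600: state=(0.734, 0.230, 0.036)
t=0.800: state=(0.650, 0.293, 0.057)
t=1.000: state=(0.559, 0.359, 0.082)
t=1.200: state=(0.467, 0.421, 0.113)
t=1.400: state=(0.379, 0.473, 0.148)
t=1.600: state=(0.302, 0.512, 0.186)
t=1.800: state=(0.237, 0.536, 0.227)
t=2.000: state=(0.184, 0.546, 0.270)
t=2.200: state=(0.143, 0.544, 0.312)
t=2.400: state=(0.112, 0.534, 0.355)
t=2.600: state=(0.087, 0.517, 0.396)
t=2.800: state=(0.069, 0.495, 0.435)
t=3.000: state=(0.055, 0.472, 0.473)
t=3.200: state=(0.045, 0.446, 0.509)
t=3.400: state=(0.037, 0.420, 0.543)
t=3.600: state=(0.030, 0.395, 0.575)
t=3.800: state=(0.025, 0.370, 0.605)
t=4.000: state=(0.022, 0.346, 0.633)
t=4.120: state=(0.020, 0.332, 0.649)
compare at T: S=0.020, I=0.332, R=0.649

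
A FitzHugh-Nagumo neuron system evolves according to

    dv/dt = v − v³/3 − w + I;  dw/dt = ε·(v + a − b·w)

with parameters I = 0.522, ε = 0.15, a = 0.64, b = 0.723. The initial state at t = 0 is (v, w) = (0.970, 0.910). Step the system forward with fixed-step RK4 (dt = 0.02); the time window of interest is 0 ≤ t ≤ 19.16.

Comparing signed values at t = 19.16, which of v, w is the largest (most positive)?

largest component: w

t=0.000: state=(0.970, 0.910)
step 1 (dt=0.02): k1=(0.278, 0.143), k2=(0.277, 0.143), k3=(0.277, 0.143), k4=(0.275, 0.143); state += dt/6·(k1+2k2+2k3+k4)
t=0.020: state=(0.976, 0.913)
t=0.040: state=(0.981, 0.916)
t=0.060: state=(0.986, 0.919)
continuing one RK4 step at a time; state shown every 50 steps (Δt=1):
t=1.000: state=(1.164, 1.062)
t=2.000: state=(1.178, 1.212)
t=3.000: state=(1.070, 1.339)
t=4.000: state=(0.866, 1.431)
t=5.000: state=(0.513, 1.475)
t=6.000: state=(-0.256, 1.440)
t=7.000: state=(-1.602, 1.247)
t=8.000: state=(-1.922, 0.948)
t=9.000: state=(-1.846, 0.673)
t=10.000: state=(-1.743, 0.440)
t=11.000: state=(-1.638, 0.245)
t=12.000: state=(-1.534, 0.086)
t=13.000: state=(-1.428, -0.043)
t=14.000: state=(-1.319, -0.142)
t=15.000: state=(-1.206, -0.216)
t=16.000: state=(-1.084, -0.266)
t=17.000: state=(-0.946, -0.292)
t=18.000: state=(-0.776, -0.294)
t=19.000: state=(-0.535, -0.267)
t=19.160: state=(-0.484, -0.259)
compare at T: v=-0.484, w=-0.259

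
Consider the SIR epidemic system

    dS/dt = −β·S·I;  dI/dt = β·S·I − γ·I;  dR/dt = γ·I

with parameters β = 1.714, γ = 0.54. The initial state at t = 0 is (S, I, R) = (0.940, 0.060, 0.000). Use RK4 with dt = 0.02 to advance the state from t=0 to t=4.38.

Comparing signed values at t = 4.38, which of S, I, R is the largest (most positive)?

largest component: R

t=0.000: state=(0.940, 0.060, 0.000)
step 1 (dt=0.02): k1=(-0.097, 0.064, 0.032), k2=(-0.098, 0.065, 0.033), k3=(-0.098, 0.065, 0.033), k4=(-0.099, 0.065, 0.033); state += dt/6·(k1+2k2+2k3+k4)
t=0.020: state=(0.938, 0.061, 0.001)
t=0.040: state=(0.936, 0.063, 0.001)
t=0.060: state=(0.934, 0.064, 0.002)
continuing one RK4 step at a time; state shown every 10 steps (Δt=0.2):
t=0.200: state=(0.919, 0.074, 0.007)
t=0.400: state=(0.893, 0.091, 0.016)
t=0.600: state=(0.863, 0.110, 0.027)
t=0.800: state=(0.828, 0.132, 0.040)
t=1.000: state=(0.788, 0.156, 0.056)
t=1.200: state=(0.744, 0.182, 0.074)
t=1.400: state=(0.695, 0.210, 0.095)
t=1.600: state=(0.644, 0.237, 0.119)
t=1.800: state=(0.591, 0.263, 0.146)
t=2.000: state=(0.538, 0.286, 0.176)
t=2.200: state=(0.486, 0.306, 0.208)
t=2.400: state=(0.436, 0.322, 0.242)
t=2.600: state=(0.390, 0.333, 0.277)
t=2.800: state=(0.348, 0.339, 0.313)
t=3.000: state=(0.309, 0.340, 0.350)
t=3.200: state=(0.275, 0.338, 0.387)
t=3.400: state=(0.246, 0.332, 0.423)
t=3.600: state=(0.219, 0.322, 0.458)
t=3.800: state=(0.197, 0.311, 0.492)
t=4.000: state=(0.177, 0.297, 0.525)
t=4.200: state=(0.161, 0.283, 0.557)
t=4.380: state=(0.148, 0.269, 0.583)
compare at T: S=0.148, I=0.269, R=0.583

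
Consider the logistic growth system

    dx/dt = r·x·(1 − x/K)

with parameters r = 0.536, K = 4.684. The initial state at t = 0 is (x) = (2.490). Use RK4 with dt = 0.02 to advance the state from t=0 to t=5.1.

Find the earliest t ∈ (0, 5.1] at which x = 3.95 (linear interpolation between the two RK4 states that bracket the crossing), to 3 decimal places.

t = 2.904

t=0.000: state=(2.490)
step 1 (dt=0.02): k1=(0.625), k2=(0.625), k3=(0.625), k4=(0.625); state += dt/6·(k1+2k2+2k3+k4)
t=0.020: state=(2.502)
t=0.040: state=(2.515)
t=0.060: state=(2.527)
continuing one RK4 step at a time; state shown every 10 steps (Δt=0.2):
t=0.200: state=(2.614)
t=0.400: state=(2.737)
t=0.600: state=(2.858)
t=0.800: state=(2.976)
t=1.000: state=(3.091)
t=1.200: state=(3.201)
t=1.400: state=(3.308)
t=1.600: state=(3.410)
t=1.800: state=(3.507)
t=2.000: state=(3.599)
t=2.200: state=(3.685)
t=2.400: state=(3.767)
t=2.600: state=(3.844)
t=2.800: state=(3.915)
t=2.900: state=(3.949)
next step: t=2.920: state=(3.955) — x has crossed 3.95
linear interpolation between t=2.900 (3.94876) and t=2.920 (3.95538) → t≈2.904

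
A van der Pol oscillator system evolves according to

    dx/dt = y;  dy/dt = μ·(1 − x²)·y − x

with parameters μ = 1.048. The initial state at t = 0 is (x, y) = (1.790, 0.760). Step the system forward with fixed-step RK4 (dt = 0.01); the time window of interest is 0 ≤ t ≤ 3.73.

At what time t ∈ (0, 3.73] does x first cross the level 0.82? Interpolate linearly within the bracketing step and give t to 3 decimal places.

t = 1.838

t=0.000: state=(1.790, 0.760)
step 1 (dt=0.01): k1=(0.760, -3.546), k2=(0.742, -3.519), k3=(0.742, -3.519), k4=(0.725, -3.492); state += dt/6·(k1+2k2+2k3+k4)
t=0.010: state=(1.797, 0.725)
t=0.020: state=(1.804, 0.690)
t=0.030: state=(1.811, 0.656)
continuing one RK4 step at a time; state shown every 20 steps (Δt=0.2):
t=0.200: state=(1.879, 0.171)
t=0.400: state=(1.874, -0.192)
t=0.600: state=(1.812, -0.406)
t=0.800: state=(1.716, -0.547)
t=1.000: state=(1.595, -0.658)
t=1.200: state=(1.453, -0.766)
t=1.400: state=(1.288, -0.888)
t=1.600: state=(1.096, -1.041)
t=1.800: state=(0.868, -1.246)
t=1.830: state=(0.830, -1.283)
next step: t=1.840: state=(0.817, -1.295) — x has crossed 0.82
linear interpolation between t=1.830 (0.83004) and t=1.840 (0.81715) → t≈1.838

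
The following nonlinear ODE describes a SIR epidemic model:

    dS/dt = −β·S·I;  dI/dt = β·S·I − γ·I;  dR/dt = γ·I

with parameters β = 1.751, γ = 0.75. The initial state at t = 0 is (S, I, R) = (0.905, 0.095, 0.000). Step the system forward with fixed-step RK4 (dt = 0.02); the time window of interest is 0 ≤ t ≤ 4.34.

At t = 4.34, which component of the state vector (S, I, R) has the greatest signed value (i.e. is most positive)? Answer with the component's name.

t=0.000: state=(0.905, 0.095, 0.000)
step 1 (dt=0.02): k1=(-0.151, 0.079, 0.071), k2=(-0.152, 0.080, 0.072), k3=(-0.152, 0.080, 0.072), k4=(-0.153, 0.080, 0.072); state += dt/6·(k1+2k2+2k3+k4)
t=0.020: state=(0.902, 0.097, 0.001)
t=0.040: state=(0.899, 0.098, 0.003)
t=0.060: state=(0.896, 0.100, 0.004)
continuing one RK4 step at a time; state shown every 10 steps (Δt=0.2):
t=0.200: state=(0.873, 0.112, 0.015)
t=0.400: state=(0.837, 0.130, 0.034)
t=0.600: state=(0.797, 0.149, 0.054)
t=0.800: state=(0.754, 0.168, 0.078)
t=1.000: state=(0.709, 0.187, 0.105)
t=1.200: state=(0.662, 0.204, 0.134)
t=1.400: state=(0.614, 0.220, 0.166)
t=1.600: state=(0.568, 0.233, 0.200)
t=1.800: state=(0.522, 0.242, 0.235)
t=2.000: state=(0.479, 0.248, 0.272)
t=2.200: state=(0.439, 0.251, 0.310)
t=2.400: state=(0.402, 0.250, 0.348)
t=2.600: state=(0.369, 0.247, 0.385)
t=2.800: state=(0.338, 0.240, 0.421)
t=3.000: state=(0.312, 0.232, 0.457)
t=3.200: state=(0.288, 0.221, 0.491)
t=3.400: state=(0.267, 0.210, 0.523)
t=3.600: state=(0.248, 0.198, 0.554)
t=3.800: state=(0.232, 0.185, 0.582)
t=4.000: state=(0.218, 0.172, 0.609)
t=4.200: state=(0.206, 0.160, 0.634)
t=4.340: state=(0.198, 0.151, 0.651)
compare at T: S=0.198, I=0.151, R=0.651

largest component: R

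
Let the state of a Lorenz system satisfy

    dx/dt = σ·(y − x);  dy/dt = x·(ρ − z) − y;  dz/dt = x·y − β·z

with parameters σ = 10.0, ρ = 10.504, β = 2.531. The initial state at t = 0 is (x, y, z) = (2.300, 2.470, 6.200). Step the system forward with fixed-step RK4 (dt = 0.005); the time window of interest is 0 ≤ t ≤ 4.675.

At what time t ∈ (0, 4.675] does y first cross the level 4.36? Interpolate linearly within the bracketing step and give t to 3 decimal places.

t=0.000: state=(2.300, 2.470, 6.200)
step 1 (dt=0.005): k1=(1.700, 7.429, -10.011), k2=(1.843, 7.487, -9.895), k3=(1.841, 7.487, -9.894), k4=(1.982, 7.546, -9.777); state += dt/6·(k1+2k2+2k3+k4)
t=0.005: state=(2.309, 2.507, 6.151)
t=0.010: state=(2.320, 2.545, 6.102)
t=0.015: state=(2.332, 2.584, 6.055)
t=0.185: state=(3.396, 4.358, 5.298)
next step: t=0.190: state=(3.445, 4.425, 5.306) — y has crossed 4.36
linear interpolation between t=0.185 (4.35835) and t=0.190 (4.42535) → t≈0.185

t = 0.185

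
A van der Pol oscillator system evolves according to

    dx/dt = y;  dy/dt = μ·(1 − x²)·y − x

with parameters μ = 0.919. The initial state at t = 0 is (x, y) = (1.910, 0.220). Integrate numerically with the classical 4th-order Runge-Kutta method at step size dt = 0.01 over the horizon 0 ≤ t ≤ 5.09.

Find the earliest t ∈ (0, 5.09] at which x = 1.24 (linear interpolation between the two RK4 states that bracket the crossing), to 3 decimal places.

t = 1.269

t=0.000: state=(1.910, 0.220)
step 1 (dt=0.01): k1=(0.220, -2.445), k2=(0.208, -2.418), k3=(0.208, -2.418), k4=(0.196, -2.390); state += dt/6·(k1+2k2+2k3+k4)
t=0.010: state=(1.912, 0.196)
t=0.020: state=(1.914, 0.172)
t=0.030: state=(1.916, 0.149)
continuing one RK4 step at a time; state shown every 20 steps (Δt=0.2):
t=0.200: state=(1.912, -0.168)
t=0.400: state=(1.853, -0.407)
t=0.600: state=(1.755, -0.565)
t=0.800: state=(1.629, -0.689)
t=1.000: state=(1.480, -0.805)
t=1.200: state=(1.306, -0.934)
t=1.260: state=(1.249, -0.977)
next step: t=1.270: state=(1.239, -0.985) — x has crossed 1.24
linear interpolation between t=1.260 (1.24867) and t=1.270 (1.23886) → t≈1.269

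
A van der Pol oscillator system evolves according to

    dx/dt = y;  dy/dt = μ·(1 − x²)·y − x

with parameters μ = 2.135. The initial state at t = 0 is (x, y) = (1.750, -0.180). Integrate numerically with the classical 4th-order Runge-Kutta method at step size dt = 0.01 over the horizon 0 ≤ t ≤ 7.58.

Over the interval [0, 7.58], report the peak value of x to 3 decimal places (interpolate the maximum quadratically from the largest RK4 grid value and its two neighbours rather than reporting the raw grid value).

max x = 2.021

t=0.000: state=(1.750, -0.180)
step 1 (dt=0.01): k1=(-0.180, -0.957), k2=(-0.185, -0.937), k3=(-0.185, -0.937), k4=(-0.189, -0.917); state += dt/6·(k1+2k2+2k3+k4)
t=0.010: state=(1.748, -0.189)
t=0.020: state=(1.746, -0.198)
t=0.030: state=(1.744, -0.207)
continuing one RK4 step at a time; state shown every 25 steps (Δt=0.25):
t=0.250: state=(1.683, -0.332)
t=0.500: state=(1.590, -0.408)
t=0.750: state=(1.480, -0.473)
t=1.000: state=(1.352, -0.553)
t=1.250: state=(1.201, -0.668)
t=1.500: state=(1.012, -0.854)
t=1.750: state=(0.761, -1.190)
t=2.000: state=(0.390, -1.857)
t=2.250: state=(-0.221, -3.140)
t=2.500: state=(-1.151, -3.882)
t=2.750: state=(-1.858, -1.523)
t=3.000: state=(-2.019, -0.081)
t=3.250: state=(-1.990, 0.234)
t=3.500: state=(-1.921, 0.306)
t=3.750: state=(-1.840, 0.339)
t=4.000: state=(-1.752, 0.368)
t=4.250: state=(-1.655, 0.403)
t=4.500: state=(-1.549, 0.448)
t=4.750: state=(-1.430, 0.510)
t=5.000: state=(-1.292, 0.599)
t=5.250: state=(-1.126, 0.738)
t=5.500: state=(-0.915, 0.974)
t=5.750: state=(-0.622, 1.421)
t=6.000: state=(-0.166, 2.328)
t=6.250: state=(0.593, 3.753)
t=6.500: state=(1.532, 3.076)
t=6.750: state=(1.972, 0.665)
t=7.000: state=(2.016, -0.116)
t=7.250: state=(1.962, -0.275)
t=7.500: state=(1.887, -0.321)
t=7.580: state=(1.861, -0.331)
largest grid value and its neighbours: x(6.920)=2.02069, x(6.930)=2.02074, x(6.940)=2.02060
parabola through these three points peaks at t≈6.928 with x≈2.02075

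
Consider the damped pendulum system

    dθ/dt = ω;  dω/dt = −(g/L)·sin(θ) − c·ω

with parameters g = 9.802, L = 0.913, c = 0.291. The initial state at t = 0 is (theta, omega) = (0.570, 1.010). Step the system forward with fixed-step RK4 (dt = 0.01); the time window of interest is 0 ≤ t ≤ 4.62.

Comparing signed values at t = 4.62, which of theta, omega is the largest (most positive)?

t=0.000: state=(0.570, 1.010)
step 1 (dt=0.01): k1=(1.010, -6.087), k2=(0.980, -6.124), k3=(0.979, -6.123), k4=(0.949, -6.158); state += dt/6·(k1+2k2+2k3+k4)
t=0.010: state=(0.580, 0.949)
t=0.020: state=(0.589, 0.887)
t=0.030: state=(0.598, 0.824)
continuing one RK4 step at a time; state shown every 20 steps (Δt=0.2):
t=0.200: state=(0.644, -0.274)
t=0.400: state=(0.471, -1.393)
t=0.600: state=(0.126, -1.940)
t=0.800: state=(-0.250, -1.688)
t=1.000: state=(-0.506, -0.793)
t=1.200: state=(-0.552, 0.338)
t=1.400: state=(-0.383, 1.286)
t=1.600: state=(-0.074, 1.695)
t=1.800: state=(0.247, 1.406)
t=2.000: state=(0.452, 0.583)
t=2.200: state=(0.469, -0.409)
t=2.400: state=(0.303, -1.194)
t=2.600: state=(0.026, -1.474)
t=2.800: state=(-0.246, -1.149)
t=3.000: state=(-0.404, -0.392)
t=3.200: state=(-0.395, 0.470)
t=3.400: state=(-0.232, 1.105)
t=3.600: state=(0.015, 1.271)
t=3.800: state=(0.242, 0.918)
t=4.000: state=(0.359, 0.225)
t=4.200: state=(0.329, -0.515)
t=4.400: state=(0.170, -1.015)
t=4.600: state=(-0.048, -1.084)
t=4.620: state=(-0.070, -1.065)
compare at T: theta=-0.070, omega=-1.065

largest component: theta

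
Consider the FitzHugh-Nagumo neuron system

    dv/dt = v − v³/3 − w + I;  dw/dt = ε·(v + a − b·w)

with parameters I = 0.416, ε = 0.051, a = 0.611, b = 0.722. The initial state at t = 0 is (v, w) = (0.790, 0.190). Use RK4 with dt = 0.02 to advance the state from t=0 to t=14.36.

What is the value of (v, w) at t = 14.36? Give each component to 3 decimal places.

(v, w) = (0.855, 1.244)

t=0.000: state=(0.790, 0.190)
step 1 (dt=0.02): k1=(0.852, 0.064), k2=(0.854, 0.065), k3=(0.854, 0.065), k4=(0.857, 0.065); state += dt/6·(k1+2k2+2k3+k4)
t=0.020: state=(0.807, 0.191)
t=0.040: state=(0.824, 0.193)
t=0.060: state=(0.842, 0.194)
continuing one RK4 step at a time; state shown every 25 steps (Δt=0.5):
t=0.500: state=(1.220, 0.227)
t=1.000: state=(1.541, 0.274)
t=1.500: state=(1.692, 0.326)
t=2.000: state=(1.736, 0.379)
t=2.500: state=(1.736, 0.431)
t=3.000: state=(1.719, 0.482)
t=3.500: state=(1.697, 0.532)
t=4.000: state=(1.672, 0.580)
t=4.500: state=(1.646, 0.627)
t=5.000: state=(1.620, 0.672)
t=5.500: state=(1.593, 0.716)
t=6.000: state=(1.565, 0.758)
t=6.500: state=(1.537, 0.799)
t=7.000: state=(1.508, 0.839)
t=7.500: state=(1.479, 0.876)
t=8.000: state=(1.449, 0.913)
t=8.500: state=(1.417, 0.948)
t=9.000: state=(1.385, 0.981)
t=9.500: state=(1.351, 1.014)
t=10.000: state=(1.316, 1.044)
t=10.500: state=(1.279, 1.073)
t=11.000: state=(1.240, 1.101)
t=11.500: state=(1.198, 1.127)
t=12.000: state=(1.153, 1.152)
t=12.500: state=(1.104, 1.175)
t=13.000: state=(1.050, 1.196)
t=13.500: state=(0.988, 1.215)
t=14.000: state=(0.916, 1.233)
t=14.360: state=(0.855, 1.244)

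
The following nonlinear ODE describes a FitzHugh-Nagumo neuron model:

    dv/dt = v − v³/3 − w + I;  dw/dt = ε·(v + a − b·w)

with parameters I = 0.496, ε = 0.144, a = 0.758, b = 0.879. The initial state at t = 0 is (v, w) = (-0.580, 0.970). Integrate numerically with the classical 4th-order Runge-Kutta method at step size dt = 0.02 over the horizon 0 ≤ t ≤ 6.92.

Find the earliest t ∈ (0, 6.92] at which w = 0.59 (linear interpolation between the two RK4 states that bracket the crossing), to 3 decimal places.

t = 1.963

t=0.000: state=(-0.580, 0.970)
step 1 (dt=0.02): k1=(-0.989, -0.097), k2=(-0.994, -0.098), k3=(-0.995, -0.098), k4=(-1.000, -0.100); state += dt/6·(k1+2k2+2k3+k4)
t=0.020: state=(-0.600, 0.968)
t=0.040: state=(-0.620, 0.966)
t=0.060: state=(-0.640, 0.964)
continuing one RK4 step at a time; state shown every 25 steps (Δt=0.5):
t=0.500: state=(-1.114, 0.904)
t=1.000: state=(-1.549, 0.807)
t=1.500: state=(-1.739, 0.695)
t=1.960: state=(-1.776, 0.591)
next step: t=1.980: state=(-1.776, 0.586) — w has crossed 0.59
linear interpolation between t=1.960 (0.59066) and t=1.980 (0.58624) → t≈1.963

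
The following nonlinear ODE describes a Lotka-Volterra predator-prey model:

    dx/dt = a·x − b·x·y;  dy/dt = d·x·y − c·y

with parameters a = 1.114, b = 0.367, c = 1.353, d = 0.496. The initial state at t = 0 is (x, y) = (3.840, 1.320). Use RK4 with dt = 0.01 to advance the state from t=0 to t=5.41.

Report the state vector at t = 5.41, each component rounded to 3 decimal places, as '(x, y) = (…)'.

(x, y) = (3.885, 1.334)

t=0.000: state=(3.840, 1.320)
step 1 (dt=0.01): k1=(2.418, 0.728), k2=(2.420, 0.738), k3=(2.420, 0.738), k4=(2.422, 0.748); state += dt/6·(k1+2k2+2k3+k4)
t=0.010: state=(3.864, 1.327)
t=0.020: state=(3.888, 1.335)
t=0.030: state=(3.913, 1.343)
continuing one RK4 step at a time; state shown every 20 steps (Δt=0.2):
t=0.200: state=(4.327, 1.510)
t=0.400: state=(4.791, 1.812)
t=0.600: state=(5.160, 2.267)
t=0.800: state=(5.337, 2.917)
t=1.000: state=(5.224, 3.767)
t=1.200: state=(4.780, 4.733)
t=1.400: state=(4.080, 5.612)
t=1.600: state=(3.300, 6.174)
t=1.800: state=(2.602, 6.305)
t=2.000: state=(2.062, 6.053)
t=2.200: state=(1.681, 5.553)
t=2.400: state=(1.428, 4.939)
t=2.600: state=(1.272, 4.305)
t=2.800: state=(1.184, 3.708)
t=3.000: state=(1.150, 3.175)
t=3.200: state=(1.158, 2.715)
t=3.400: state=(1.203, 2.328)
t=3.600: state=(1.283, 2.009)
t=3.800: state=(1.397, 1.750)
t=4.000: state=(1.547, 1.545)
t=4.200: state=(1.737, 1.386)
t=4.400: state=(1.969, 1.271)
t=4.600: state=(2.248, 1.195)
t=4.800: state=(2.578, 1.157)
t=5.000: state=(2.959, 1.161)
t=5.200: state=(3.390, 1.214)
t=5.400: state=(3.861, 1.326)
t=5.410: state=(3.885, 1.334)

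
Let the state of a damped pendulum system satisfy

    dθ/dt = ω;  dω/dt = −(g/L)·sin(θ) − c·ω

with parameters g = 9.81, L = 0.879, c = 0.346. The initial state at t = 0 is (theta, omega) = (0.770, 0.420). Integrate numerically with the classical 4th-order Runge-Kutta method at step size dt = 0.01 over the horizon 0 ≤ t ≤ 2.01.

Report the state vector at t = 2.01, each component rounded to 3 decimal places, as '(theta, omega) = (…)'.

t=0.000: state=(0.770, 0.420)
step 1 (dt=0.01): k1=(0.420, -7.914), k2=(0.380, -7.918), k3=(0.380, -7.916), k4=(0.341, -7.918); state += dt/6·(k1+2k2+2k3+k4)
t=0.010: state=(0.774, 0.341)
t=0.020: state=(0.777, 0.262)
t=0.030: state=(0.779, 0.183)
continuing one RK4 step at a time; state shown every 10 steps (Δt=0.1):
t=0.100: state=(0.773, -0.364)
t=0.200: state=(0.699, -1.093)
t=0.300: state=(0.558, -1.704)
t=0.400: state=(0.364, -2.136)
t=0.500: state=(0.138, -2.337)
t=0.600: state=(-0.095, -2.280)
t=0.700: state=(-0.309, -1.980)
t=0.800: state=(-0.484, -1.484)
t=0.900: state=(-0.602, -0.862)
t=1.000: state=(-0.655, -0.183)
t=1.100: state=(-0.639, 0.489)
t=1.200: state=(-0.559, 1.095)
t=1.300: state=(-0.424, 1.579)
t=1.400: state=(-0.249, 1.889)
t=1.500: state=(-0.053, 1.990)
t=1.600: state=(0.142, 1.872)
t=1.700: state=(0.315, 1.557)
t=1.800: state=(0.448, 1.092)
t=1.900: state=(0.530, 0.535)
t=2.000: state=(0.554, -0.054)
t=2.010: state=(0.553, -0.112)

(theta, omega) = (0.553, -0.112)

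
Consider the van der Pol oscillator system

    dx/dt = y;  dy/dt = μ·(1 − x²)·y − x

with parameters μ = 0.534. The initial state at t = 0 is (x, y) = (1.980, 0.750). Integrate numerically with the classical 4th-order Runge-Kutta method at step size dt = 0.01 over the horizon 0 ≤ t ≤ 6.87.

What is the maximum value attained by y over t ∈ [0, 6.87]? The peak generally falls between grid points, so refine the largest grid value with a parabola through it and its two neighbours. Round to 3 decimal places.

max y = 2.258

t=0.000: state=(1.980, 0.750)
step 1 (dt=0.01): k1=(0.750, -3.150), k2=(0.734, -3.135), k3=(0.734, -3.135), k4=(0.719, -3.119); state += dt/6·(k1+2k2+2k3+k4)
t=0.010: state=(1.987, 0.719)
t=0.020: state=(1.994, 0.688)
t=0.030: state=(2.001, 0.657)
continuing one RK4 step at a time; state shown every 25 steps (Δt=0.25):
t=0.250: state=(2.078, 0.076)
t=0.500: state=(2.037, -0.370)
t=0.750: state=(1.906, -0.662)
t=1.000: state=(1.712, -0.880)
t=1.250: state=(1.467, -1.078)
t=1.500: state=(1.172, -1.291)
t=1.750: state=(0.819, -1.541)
t=2.000: state=(0.398, -1.833)
t=2.250: state=(-0.098, -2.125)
t=2.500: state=(-0.654, -2.279)
t=2.750: state=(-1.208, -2.078)
t=3.000: state=(-1.657, -1.460)
t=3.250: state=(-1.925, -0.691)
t=3.500: state=(-2.014, -0.058)
t=3.750: state=(-1.971, 0.374)
t=4.000: state=(-1.839, 0.666)
t=4.250: state=(-1.644, 0.890)
t=4.500: state=(-1.395, 1.097)
t=4.750: state=(-1.094, 1.320)
t=5.000: state=(-0.733, 1.579)
t=5.250: state=(-0.301, 1.875)
t=5.500: state=(0.204, 2.152)
t=5.750: state=(0.760, 2.253)
t=6.000: state=(1.298, 1.970)
t=6.250: state=(1.713, 1.307)
t=6.500: state=(1.944, 0.556)
t=6.750: state=(2.005, -0.035)
t=6.870: state=(1.987, -0.247)
largest grid value and its neighbours: y(5.700)=2.25748, y(5.710)=2.25771, y(5.720)=2.25736
parabola through these three points peaks at t≈5.709 with y≈2.25772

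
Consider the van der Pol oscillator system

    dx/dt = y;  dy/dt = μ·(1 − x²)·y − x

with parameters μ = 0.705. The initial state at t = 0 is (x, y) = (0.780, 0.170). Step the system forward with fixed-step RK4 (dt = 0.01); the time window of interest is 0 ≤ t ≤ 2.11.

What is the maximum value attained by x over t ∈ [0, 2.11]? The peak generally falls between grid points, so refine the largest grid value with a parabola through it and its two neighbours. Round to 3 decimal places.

max x = 0.799

t=0.000: state=(0.780, 0.170)
step 1 (dt=0.01): k1=(0.170, -0.733), k2=(0.166, -0.735), k3=(0.166, -0.735), k4=(0.163, -0.737); state += dt/6·(k1+2k2+2k3+k4)
t=0.010: state=(0.782, 0.163)
t=0.020: state=(0.783, 0.155)
t=0.030: state=(0.785, 0.148)
continuing one RK4 step at a time; state shown every 10 steps (Δt=0.1):
t=0.100: state=(0.793, 0.095)
t=0.200: state=(0.799, 0.017)
t=0.300: state=(0.797, -0.064)
t=0.400: state=(0.786, -0.146)
t=0.500: state=(0.767, -0.229)
t=0.600: state=(0.740, -0.312)
t=0.700: state=(0.705, -0.397)
t=0.800: state=(0.661, -0.482)
t=0.900: state=(0.608, -0.567)
t=1.000: state=(0.547, -0.654)
t=1.100: state=(0.478, -0.741)
t=1.200: state=(0.399, -0.830)
t=1.300: state=(0.312, -0.919)
t=1.400: state=(0.215, -1.009)
t=1.500: state=(0.110, -1.098)
t=1.600: state=(-0.004, -1.183)
t=1.700: state=(-0.126, -1.262)
t=1.800: state=(-0.256, -1.331)
t=1.900: state=(-0.392, -1.384)
t=2.000: state=(-0.532, -1.416)
t=2.100: state=(-0.674, -1.419)
t=2.110: state=(-0.689, -1.418)
largest grid value and its neighbours: x(0.210)=0.79899, x(0.220)=0.79904, x(0.230)=0.79901
parabola through these three points peaks at t≈0.221 with x≈0.79904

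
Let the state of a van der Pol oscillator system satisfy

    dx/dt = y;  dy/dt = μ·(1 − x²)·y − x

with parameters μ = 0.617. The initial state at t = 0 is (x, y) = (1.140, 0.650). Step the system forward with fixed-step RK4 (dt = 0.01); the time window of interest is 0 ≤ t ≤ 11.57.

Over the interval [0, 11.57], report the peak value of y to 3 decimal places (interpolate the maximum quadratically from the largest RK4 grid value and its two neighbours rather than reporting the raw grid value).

max y = 2.244

t=0.000: state=(1.140, 0.650)
step 1 (dt=0.01): k1=(0.650, -1.260), k2=(0.644, -1.265), k3=(0.644, -1.265), k4=(0.637, -1.270); state += dt/6·(k1+2k2+2k3+k4)
t=0.010: state=(1.146, 0.637)
t=0.020: state=(1.153, 0.625)
t=0.030: state=(1.159, 0.612)
continuing one RK4 step at a time; state shown every 50 steps (Δt=0.5):
t=0.500: state=(1.298, -0.021)
t=1.000: state=(1.138, -0.594)
t=1.500: state=(0.715, -1.101)
t=2.000: state=(0.029, -1.646)
t=2.500: state=(-0.883, -1.859)
t=3.000: state=(-1.623, -0.932)
t=3.500: state=(-1.796, 0.151)
t=4.000: state=(-1.560, 0.737)
t=4.500: state=(-1.081, 1.181)
t=5.000: state=(-0.356, 1.749)
t=5.500: state=(0.665, 2.243)
t=6.000: state=(1.647, 1.395)
t=6.500: state=(1.970, 0.007)
t=7.000: state=(1.785, -0.657)
t=7.500: state=(1.355, -1.057)
t=8.000: state=(0.713, -1.543)
t=8.500: state=(-0.219, -2.179)
t=9.000: state=(-1.334, -1.989)
t=9.500: state=(-1.956, -0.467)
t=10.000: state=(-1.922, 0.464)
t=10.500: state=(-1.572, 0.902)
t=11.000: state=(-1.022, 1.319)
t=11.500: state=(-0.221, 1.919)
t=11.570: state=(-0.083, 2.013)
largest grid value and its neighbours: y(5.510)=2.24389, y(5.520)=2.24399, y(5.530)=2.24342
parabola through these three points peaks at t≈5.517 with y≈2.24403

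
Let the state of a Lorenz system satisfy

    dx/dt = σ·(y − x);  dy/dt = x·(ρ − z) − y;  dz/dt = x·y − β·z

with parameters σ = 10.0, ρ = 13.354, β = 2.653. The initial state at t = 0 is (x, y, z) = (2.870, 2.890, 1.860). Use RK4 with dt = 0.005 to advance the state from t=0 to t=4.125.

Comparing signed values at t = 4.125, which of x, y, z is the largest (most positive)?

largest component: z

t=0.000: state=(2.870, 2.890, 1.860)
step 1 (dt=0.005): k1=(0.200, 30.098, 3.360), k2=(0.947, 30.004, 3.555), k3=(0.926, 30.024, 3.558), k4=(1.655, 29.950, 3.757); state += dt/6·(k1+2k2+2k3+k4)
t=0.005: state=(2.875, 3.040, 1.878)
t=0.010: state=(2.886, 3.190, 1.898)
t=0.015: state=(2.905, 3.339, 1.920)
continuing one RK4 step at a time; state shown every 40 steps (Δt=0.2):
t=0.200: state=(6.795, 10.117, 6.049)
t=0.400: state=(9.856, 7.415, 19.381)
t=0.600: state=(2.947, 0.669, 14.346)
t=0.800: state=(1.117, 1.056, 8.622)
t=1.000: state=(1.771, 2.480, 5.443)
t=1.200: state=(4.375, 6.416, 5.326)
t=1.400: state=(9.019, 10.460, 13.440)
t=1.600: state=(6.300, 3.346, 16.981)
t=1.800: state=(2.581, 1.932, 11.313)
t=2.000: state=(2.762, 3.448, 7.661)
t=2.200: state=(5.265, 7.060, 7.825)
t=2.400: state=(8.343, 8.723, 14.310)
t=2.600: state=(5.777, 3.797, 15.415)
t=2.800: state=(3.411, 3.099, 11.100)
t=3.000: state=(4.078, 4.968, 8.749)
t=3.200: state=(6.546, 7.849, 10.716)
t=3.400: state=(7.350, 6.555, 15.040)
t=3.600: state=(4.908, 3.870, 13.459)
t=3.800: state=(4.117, 4.325, 10.515)
t=4.000: state=(5.402, 6.361, 10.128)
t=4.125: state=(6.575, 7.360, 11.758)
compare at T: x=6.575, y=7.360, z=11.758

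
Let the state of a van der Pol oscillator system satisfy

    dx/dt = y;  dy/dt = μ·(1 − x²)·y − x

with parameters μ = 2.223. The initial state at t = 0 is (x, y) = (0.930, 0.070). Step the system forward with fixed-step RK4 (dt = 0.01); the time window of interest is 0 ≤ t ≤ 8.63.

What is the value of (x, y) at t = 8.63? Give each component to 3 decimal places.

t=0.000: state=(0.930, 0.070)
step 1 (dt=0.01): k1=(0.070, -0.909), k2=(0.065, -0.911), k3=(0.065, -0.911), k4=(0.061, -0.913); state += dt/6·(k1+2k2+2k3+k4)
t=0.010: state=(0.931, 0.061)
t=0.020: state=(0.931, 0.052)
t=0.030: state=(0.932, 0.043)
continuing one RK4 step at a time; state shown every 50 steps (Δt=0.5):
t=0.500: state=(0.845, -0.424)
t=1.000: state=(0.457, -1.253)
t=1.500: state=(-0.669, -3.458)
t=2.000: state=(-1.903, -0.601)
t=2.500: state=(-1.888, 0.277)
t=3.000: state=(-1.725, 0.362)
t=3.500: state=(-1.525, 0.445)
t=4.000: state=(-1.269, 0.601)
t=4.500: state=(-0.887, 1.000)
t=5.000: state=(-0.097, 2.516)
t=5.500: state=(1.650, 2.698)
t=6.000: state=(2.010, -0.165)
t=6.500: state=(1.877, -0.315)
t=7.000: state=(1.706, -0.371)
t=7.500: state=(1.501, -0.457)
t=8.000: state=(1.235, -0.627)
t=8.500: state=(0.829, -1.081)
t=8.630: state=(0.674, -1.329)

(x, y) = (0.674, -1.329)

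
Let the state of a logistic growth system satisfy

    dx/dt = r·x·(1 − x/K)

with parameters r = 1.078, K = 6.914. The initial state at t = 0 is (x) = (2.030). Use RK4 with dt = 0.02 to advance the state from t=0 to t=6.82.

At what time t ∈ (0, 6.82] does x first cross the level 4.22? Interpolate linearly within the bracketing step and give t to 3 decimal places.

t=0.000: state=(2.030)
step 1 (dt=0.02): k1=(1.546), k2=(1.553), k3=(1.553), k4=(1.559); state += dt/6·(k1+2k2+2k3+k4)
t=0.020: state=(2.061)
t=0.040: state=(2.092)
t=0.060: state=(2.124)
continuing one RK4 step at a time; state shown every 25 steps (Δt=0.5):
t=0.500: state=(2.877)
t=1.000: state=(3.802)
t=1.220: state=(4.201)
next step: t=1.240: state=(4.236) — x has crossed 4.22
linear interpolation between t=1.220 (4.20094) and t=1.240 (4.23640) → t≈1.231

t = 1.231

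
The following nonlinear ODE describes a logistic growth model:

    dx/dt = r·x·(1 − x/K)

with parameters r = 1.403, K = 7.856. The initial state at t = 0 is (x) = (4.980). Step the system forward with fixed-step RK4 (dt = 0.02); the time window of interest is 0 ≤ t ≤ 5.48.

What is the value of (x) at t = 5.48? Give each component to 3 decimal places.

t=0.000: state=(4.980)
step 1 (dt=0.02): k1=(2.558), k2=(2.548), k3=(2.548), k4=(2.538); state += dt/6·(k1+2k2+2k3+k4)
t=0.020: state=(5.031)
t=0.040: state=(5.082)
t=0.060: state=(5.132)
continuing one RK4 step at a time; state shown every 10 steps (Δt=0.2):
t=0.200: state=(5.470)
t=0.400: state=(5.909)
t=0.600: state=(6.290)
t=0.800: state=(6.613)
t=1.000: state=(6.879)
t=1.200: state=(7.095)
t=1.400: state=(7.267)
t=1.600: state=(7.403)
t=1.800: state=(7.509)
t=2.000: state=(7.591)
t=2.200: state=(7.654)
t=2.400: state=(7.703)
t=2.600: state=(7.740)
t=2.800: state=(7.768)
t=3.000: state=(7.789)
t=3.200: state=(7.805)
t=3.400: state=(7.818)
t=3.600: state=(7.827)
t=3.800: state=(7.834)
t=4.000: state=(7.839)
t=4.200: state=(7.843)
t=4.400: state=(7.847)
t=4.600: state=(7.849)
t=4.800: state=(7.851)
t=5.000: state=(7.852)
t=5.200: state=(7.853)
t=5.400: state=(7.854)
t=5.480: state=(7.854)

(x) = (7.854)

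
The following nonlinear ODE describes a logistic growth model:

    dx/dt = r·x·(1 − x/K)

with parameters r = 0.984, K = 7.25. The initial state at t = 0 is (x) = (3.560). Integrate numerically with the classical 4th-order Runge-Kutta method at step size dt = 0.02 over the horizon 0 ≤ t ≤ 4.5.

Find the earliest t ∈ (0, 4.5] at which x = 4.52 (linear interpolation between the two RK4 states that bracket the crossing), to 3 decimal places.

t=0.000: state=(3.560)
step 1 (dt=0.02): k1=(1.783), k2=(1.783), k3=(1.783), k4=(1.783); state += dt/6·(k1+2k2+2k3+k4)
t=0.020: state=(3.596)
t=0.040: state=(3.631)
t=0.060: state=(3.667)
continuing one RK4 step at a time; state shown every 10 steps (Δt=0.2):
t=0.200: state=(3.916)
t=0.400: state=(4.267)
t=0.540: state=(4.505)
next step: t=0.560: state=(4.539) — x has crossed 4.52
linear interpolation between t=0.540 (4.50515) and t=0.560 (4.53863) → t≈0.549

t = 0.549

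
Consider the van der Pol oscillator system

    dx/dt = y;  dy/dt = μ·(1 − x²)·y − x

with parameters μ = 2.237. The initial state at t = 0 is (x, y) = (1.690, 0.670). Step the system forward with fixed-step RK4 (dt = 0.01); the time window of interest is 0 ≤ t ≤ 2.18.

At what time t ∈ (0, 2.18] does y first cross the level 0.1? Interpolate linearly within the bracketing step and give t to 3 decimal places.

t=0.000: state=(1.690, 0.670)
step 1 (dt=0.01): k1=(0.670, -4.472), k2=(0.648, -4.399), k3=(0.648, -4.400), k4=(0.626, -4.326); state += dt/6·(k1+2k2+2k3+k4)
t=0.010: state=(1.696, 0.626)
t=0.020: state=(1.703, 0.583)
t=0.030: state=(1.708, 0.542)
continuing one RK4 step at a time; state shown every 10 steps (Δt=0.1):
t=0.100: state=(1.737, 0.295)
t=0.170: state=(1.751, 0.109)
next step: t=0.180: state=(1.752, 0.087) — y has crossed 0.1
linear interpolation between t=0.170 (0.10934) and t=0.180 (0.08729) → t≈0.174

t = 0.174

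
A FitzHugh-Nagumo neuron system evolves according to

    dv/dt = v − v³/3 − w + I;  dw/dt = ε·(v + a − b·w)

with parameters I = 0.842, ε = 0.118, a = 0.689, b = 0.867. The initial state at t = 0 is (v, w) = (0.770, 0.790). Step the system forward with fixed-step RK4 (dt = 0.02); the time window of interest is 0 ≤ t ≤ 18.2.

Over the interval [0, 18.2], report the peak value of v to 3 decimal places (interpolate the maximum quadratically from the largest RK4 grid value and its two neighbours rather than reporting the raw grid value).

max v = 1.585

t=0.000: state=(0.770, 0.790)
step 1 (dt=0.02): k1=(0.670, 0.091), k2=(0.672, 0.092), k3=(0.672, 0.092), k4=(0.673, 0.093); state += dt/6·(k1+2k2+2k3+k4)
t=0.020: state=(0.783, 0.792)
t=0.040: state=(0.797, 0.794)
t=0.060: state=(0.810, 0.796)
continuing one RK4 step at a time; state shown every 50 steps (Δt=1):
t=1.000: state=(1.385, 0.914)
t=2.000: state=(1.582, 1.073)
t=3.000: state=(1.549, 1.222)
t=4.000: state=(1.466, 1.350)
t=5.000: state=(1.370, 1.455)
t=6.000: state=(1.266, 1.539)
t=7.000: state=(1.154, 1.602)
t=8.000: state=(1.027, 1.646)
t=9.000: state=(0.872, 1.670)
t=10.000: state=(0.657, 1.671)
t=11.000: state=(0.287, 1.641)
t=12.000: state=(-0.535, 1.550)
t=13.000: state=(-1.663, 1.347)
t=14.000: state=(-1.858, 1.089)
t=15.000: state=(-1.783, 0.856)
t=16.000: state=(-1.687, 0.656)
t=17.000: state=(-1.587, 0.486)
t=18.000: state=(-1.484, 0.344)
t=18.200: state=(-1.463, 0.318)
largest grid value and its neighbours: v(2.160)=1.58486, v(2.180)=1.58487, v(2.200)=1.58481
parabola through these three points peaks at t≈2.171 with v≈1.58487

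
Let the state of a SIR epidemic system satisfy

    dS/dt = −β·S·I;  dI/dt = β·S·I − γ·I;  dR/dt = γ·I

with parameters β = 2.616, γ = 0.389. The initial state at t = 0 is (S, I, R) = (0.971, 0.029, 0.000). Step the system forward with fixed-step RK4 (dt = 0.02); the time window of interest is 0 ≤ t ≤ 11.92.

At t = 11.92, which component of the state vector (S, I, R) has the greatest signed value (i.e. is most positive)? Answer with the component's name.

t=0.000: state=(0.971, 0.029, 0.000)
step 1 (dt=0.02): k1=(-0.074, 0.062, 0.011), k2=(-0.075, 0.064, 0.012), k3=(-0.075, 0.064, 0.012), k4=(-0.077, 0.065, 0.012); state += dt/6·(k1+2k2+2k3+k4)
t=0.020: state=(0.969, 0.030, 0.000)
t=0.040: state=(0.968, 0.032, 0.000)
t=0.060: state=(0.966, 0.033, 0.001)
continuing one RK4 step at a time; state shown every 25 steps (Δt=0.5):
t=0.500: state=(0.908, 0.082, 0.010)
t=1.000: state=(0.760, 0.204, 0.036)
t=1.500: state=(0.517, 0.389, 0.094)
t=2.000: state=(0.280, 0.535, 0.185)
t=2.500: state=(0.134, 0.572, 0.294)
t=3.000: state=(0.065, 0.533, 0.403)
t=3.500: state=(0.034, 0.466, 0.500)
t=4.000: state=(0.019, 0.397, 0.584)
t=4.500: state=(0.012, 0.333, 0.655)
t=5.000: state=(0.008, 0.278, 0.714)
t=5.500: state=(0.006, 0.231, 0.763)
t=6.000: state=(0.004, 0.191, 0.804)
t=6.500: state=(0.003, 0.158, 0.838)
t=7.000: state=(0.003, 0.131, 0.866)
t=7.500: state=(0.002, 0.108, 0.889)
t=8.000: state=(0.002, 0.089, 0.909)
t=8.500: state=(0.002, 0.074, 0.924)
t=9.000: state=(0.002, 0.061, 0.937)
t=9.500: state=(0.002, 0.050, 0.948)
t=10.000: state=(0.002, 0.041, 0.957)
t=10.500: state=(0.001, 0.034, 0.964)
t=11.000: state=(0.001, 0.028, 0.970)
t=11.500: state=(0.001, 0.023, 0.975)
t=11.920: state=(0.001, 0.020, 0.979)
compare at T: S=0.001, I=0.020, R=0.979

largest component: R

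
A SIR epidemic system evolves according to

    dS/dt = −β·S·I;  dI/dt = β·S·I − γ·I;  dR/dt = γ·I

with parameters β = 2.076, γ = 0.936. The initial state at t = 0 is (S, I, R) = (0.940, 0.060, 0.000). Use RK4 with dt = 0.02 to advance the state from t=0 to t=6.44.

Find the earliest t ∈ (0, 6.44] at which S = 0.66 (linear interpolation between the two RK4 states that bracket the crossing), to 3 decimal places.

t=0.000: state=(0.940, 0.060, 0.000)
step 1 (dt=0.02): k1=(-0.117, 0.061, 0.056), k2=(-0.118, 0.061, 0.057), k3=(-0.118, 0.061, 0.057), k4=(-0.119, 0.062, 0.057); state += dt/6·(k1+2k2+2k3+k4)
t=0.020: state=(0.938, 0.061, 0.001)
t=0.040: state=(0.935, 0.062, 0.002)
t=0.060: state=(0.933, 0.064, 0.003)
continuing one RK4 step at a time; state shown every 25 steps (Δt=0.5):
t=0.500: state=(0.868, 0.096, 0.036)
t=1.000: state=(0.767, 0.141, 0.091)
t=1.440: state=(0.662, 0.180, 0.158)
next step: t=1.460: state=(0.658, 0.181, 0.161) — S has crossed 0.66
linear interpolation between t=1.440 (0.66245) and t=1.460 (0.65750) → t≈1.450

t = 1.450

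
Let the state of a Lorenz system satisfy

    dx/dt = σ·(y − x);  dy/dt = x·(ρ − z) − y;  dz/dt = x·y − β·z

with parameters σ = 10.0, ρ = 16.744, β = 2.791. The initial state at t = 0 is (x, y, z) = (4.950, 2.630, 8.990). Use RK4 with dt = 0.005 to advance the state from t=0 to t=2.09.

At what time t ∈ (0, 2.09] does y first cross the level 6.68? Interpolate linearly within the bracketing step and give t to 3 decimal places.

t = 0.124

t=0.000: state=(4.950, 2.630, 8.990)
step 1 (dt=0.005): k1=(-23.200, 35.752, -12.073), k2=(-21.726, 35.361, -11.704), k3=(-21.773, 35.386, -11.701), k4=(-20.342, 35.014, -11.339); state += dt/6·(k1+2k2+2k3+k4)
t=0.005: state=(4.841, 2.807, 8.931)
t=0.010: state=(4.746, 2.980, 8.877)
t=0.015: state=(4.664, 3.151, 8.825)
continuing one RK4 step at a time; state shown every 20 steps (Δt=0.1):
t=0.100: state=(4.692, 5.884, 8.518)
t=0.120: state=(4.970, 6.548, 8.639)
next step: t=0.125: state=(5.051, 6.717, 8.685) — y has crossed 6.68
linear interpolation between t=0.120 (6.54787) and t=0.125 (6.71717) → t≈0.124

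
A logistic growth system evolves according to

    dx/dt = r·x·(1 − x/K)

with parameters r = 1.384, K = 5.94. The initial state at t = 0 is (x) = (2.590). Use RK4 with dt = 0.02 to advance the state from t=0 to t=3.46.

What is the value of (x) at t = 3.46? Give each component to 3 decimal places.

t=0.000: state=(2.590)
step 1 (dt=0.02): k1=(2.022), k2=(2.025), k3=(2.025), k4=(2.028); state += dt/6·(k1+2k2+2k3+k4)
t=0.020: state=(2.631)
t=0.040: state=(2.671)
t=0.060: state=(2.712)
continuing one RK4 step at a time; state shown every 10 steps (Δt=0.2):
t=0.200: state=(2.999)
t=0.400: state=(3.407)
t=0.600: state=(3.798)
t=0.800: state=(4.161)
t=1.000: state=(4.486)
t=1.200: state=(4.768)
t=1.400: state=(5.007)
t=1.600: state=(5.205)
t=1.800: state=(5.365)
t=2.000: state=(5.494)
t=2.200: state=(5.595)
t=2.400: state=(5.675)
t=2.600: state=(5.737)
t=2.800: state=(5.785)
t=3.000: state=(5.822)
t=3.200: state=(5.850)
t=3.400: state=(5.871)
t=3.460: state=(5.877)

(x) = (5.877)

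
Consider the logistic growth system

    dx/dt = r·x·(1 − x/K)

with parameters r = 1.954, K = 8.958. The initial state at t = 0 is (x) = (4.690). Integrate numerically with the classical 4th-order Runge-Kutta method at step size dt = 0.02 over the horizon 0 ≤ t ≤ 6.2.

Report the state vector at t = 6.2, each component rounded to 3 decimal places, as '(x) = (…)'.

t=0.000: state=(4.690)
step 1 (dt=0.02): k1=(4.366), k2=(4.362), k3=(4.362), k4=(4.357); state += dt/6·(k1+2k2+2k3+k4)
t=0.020: state=(4.777)
t=0.040: state=(4.864)
t=0.060: state=(4.951)
continuing one RK4 step at a time; state shown every 25 steps (Δt=0.5):
t=0.500: state=(6.672)
t=1.000: state=(7.935)
t=1.500: state=(8.543)
t=2.000: state=(8.797)
t=2.500: state=(8.897)
t=3.000: state=(8.935)
t=3.500: state=(8.949)
t=4.000: state=(8.955)
t=4.500: state=(8.957)
t=5.000: state=(8.958)
t=5.500: state=(8.958)
t=6.000: state=(8.958)
t=6.200: state=(8.958)

(x) = (8.958)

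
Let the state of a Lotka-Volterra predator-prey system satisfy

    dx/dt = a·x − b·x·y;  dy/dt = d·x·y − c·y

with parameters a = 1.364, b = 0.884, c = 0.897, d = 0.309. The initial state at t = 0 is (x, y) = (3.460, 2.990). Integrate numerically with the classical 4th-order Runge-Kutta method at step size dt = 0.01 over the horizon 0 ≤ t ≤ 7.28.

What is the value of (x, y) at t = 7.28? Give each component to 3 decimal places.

t=0.000: state=(3.460, 2.990)
step 1 (dt=0.01): k1=(-4.426, 0.515), k2=(-4.405, 0.495), k3=(-4.405, 0.495), k4=(-4.384, 0.475); state += dt/6·(k1+2k2+2k3+k4)
t=0.010: state=(3.416, 2.995)
t=0.020: state=(3.372, 2.999)
t=0.030: state=(3.329, 3.004)
continuing one RK4 step at a time; state shown every 25 steps (Δt=0.25):
t=0.250: state=(2.499, 3.002)
t=0.500: state=(1.840, 2.831)
t=0.750: state=(1.424, 2.563)
t=1.000: state=(1.175, 2.263)
t=1.250: state=(1.036, 1.968)
t=1.500: state=(0.972, 1.699)
t=1.750: state=(0.964, 1.463)
t=2.000: state=(1.004, 1.261)
t=2.250: state=(1.090, 1.092)
t=2.500: state=(1.223, 0.954)
t=2.750: state=(1.411, 0.844)
t=3.000: state=(1.663, 0.759)
t=3.250: state=(1.992, 0.698)
t=3.500: state=(2.412, 0.661)
t=3.750: state=(2.936, 0.649)
t=4.000: state=(3.573, 0.666)
t=4.250: state=(4.315, 0.721)
t=4.500: state=(5.118, 0.830)
t=4.750: state=(5.880, 1.015)
t=5.000: state=(6.413, 1.307)
t=5.250: state=(6.467, 1.724)
t=5.500: state=(5.881, 2.229)
t=5.750: state=(4.789, 2.695)
t=6.000: state=(3.584, 2.974)
t=6.250: state=(2.591, 3.011)
t=6.500: state=(1.900, 2.857)
t=6.750: state=(1.461, 2.596)
t=7.000: state=(1.196, 2.296)
t=7.250: state=(1.047, 2.000)
t=7.280: state=(1.035, 1.966)

(x, y) = (1.035, 1.966)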